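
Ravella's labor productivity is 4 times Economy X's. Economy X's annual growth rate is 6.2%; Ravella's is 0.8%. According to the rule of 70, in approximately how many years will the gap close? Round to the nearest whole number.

Economy X gains on Ravella at 6.2% − 0.8% = 5.4 points a year.
At that relative rate the gap halves every 70/5.4 ≈ 12.96 years.
A 4 times gap closes after 2 halvings: 2 × 12.96 ≈ 26 years.

≈ 26 years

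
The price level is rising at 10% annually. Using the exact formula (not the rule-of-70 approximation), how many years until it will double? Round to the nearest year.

7 years

t = ln(2) / ln(1 + 0.1) = 0.6931 / 0.095310 ≈ 7.27.
≈ 7 years.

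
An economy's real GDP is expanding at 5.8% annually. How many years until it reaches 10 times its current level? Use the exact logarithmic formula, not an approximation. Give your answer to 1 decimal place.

40.8 years

t = ln(10) / ln(1 + 0.058) = 2.3026 / 0.056380 ≈ 40.84.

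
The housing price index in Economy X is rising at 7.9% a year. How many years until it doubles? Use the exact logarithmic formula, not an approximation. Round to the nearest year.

t = ln(2) / ln(1 + 0.079) = 0.6931 / 0.076035 ≈ 9.12.
≈ 9 years.

9 years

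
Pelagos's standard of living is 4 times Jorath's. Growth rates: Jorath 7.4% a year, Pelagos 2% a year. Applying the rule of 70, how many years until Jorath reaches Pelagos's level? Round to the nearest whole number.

26 years

Jorath gains on Pelagos at 7.4% − 2% = 5.4 points a year.
At that relative rate the gap halves every 70/5.4 ≈ 12.96 years.
A 4 times gap closes after 2 halvings: 2 × 12.96 ≈ 26 years.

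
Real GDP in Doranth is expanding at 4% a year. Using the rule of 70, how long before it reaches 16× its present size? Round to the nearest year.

around 70 years

Doubling time ≈ 70/4 = 17.50 years.
16 = 2^4, so 4 doublings → 70 years.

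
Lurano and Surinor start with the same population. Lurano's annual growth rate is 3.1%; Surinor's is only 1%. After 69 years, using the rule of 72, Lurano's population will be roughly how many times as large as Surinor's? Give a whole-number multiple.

roughly 4 times

Only the 2.1-point difference matters.
72/2.1 ≈ 34.29 years per doubling of the ratio; 69 years gives 2.01 doublings, so ≈ 4×.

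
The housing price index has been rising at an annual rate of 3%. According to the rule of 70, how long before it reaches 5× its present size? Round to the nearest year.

54 years

At 3% it doubles every 70/3 ≈ 23.33 years.
Reaching 5× takes log₂(5) ≈ 2.32 doublings.
2.32 × 23.33 ≈ 54 years.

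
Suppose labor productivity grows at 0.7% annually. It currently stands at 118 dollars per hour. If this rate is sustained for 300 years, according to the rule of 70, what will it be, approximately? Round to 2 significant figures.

It doubles every 70/0.7 ≈ 100.00 years, so 300 years is 3.00 doublings.
2^3.00 ≈ 8.00; 118 × 8.00 ≈ 940 dollars per hour.

about 940 dollars per hour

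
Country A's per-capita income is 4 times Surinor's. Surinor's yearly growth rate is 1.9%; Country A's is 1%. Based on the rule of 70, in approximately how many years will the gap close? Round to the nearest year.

The growth-rate gap is 1.9% − 1% = 0.9 percentage points.
So the ratio between them halves every 70/0.9 ≈ 77.78 years.
A 4 times gap closes after 2 halvings: 2 × 77.78 ≈ 156 years.

≈ 156 years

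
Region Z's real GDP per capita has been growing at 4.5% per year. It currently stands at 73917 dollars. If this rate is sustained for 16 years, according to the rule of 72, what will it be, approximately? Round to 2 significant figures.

150000 dollars

It doubles every 72/4.5 ≈ 16.00 years, so 16 years is 1.00 doublings.
2^1.00 ≈ 2.00; 73917 × 2.00 ≈ 150000 dollars.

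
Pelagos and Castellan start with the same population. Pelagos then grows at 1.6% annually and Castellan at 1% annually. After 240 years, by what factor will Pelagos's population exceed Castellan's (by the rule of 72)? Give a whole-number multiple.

around 4 times

Rate gap = 1.6% − 1% = 0.6 points.
The ratio doubles every 72/0.6 ≈ 120.00 years.
240/120.00 ≈ 2.00 doublings → ratio ≈ 2^2.00 ≈ 4.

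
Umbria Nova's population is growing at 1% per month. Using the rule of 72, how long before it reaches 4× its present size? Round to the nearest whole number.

around 144 months

One doubling takes 72/1 = 72.00 months.
Getting to 4× needs 2 doublings: 2 × 72.00 ≈ 144 months.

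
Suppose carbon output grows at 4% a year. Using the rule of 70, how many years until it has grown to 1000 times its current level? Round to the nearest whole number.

≈ 174 years

One doubling takes 70/4 = 17.50 years.
1000× is log₂ 1000 ≈ 9.97 doublings, so ≈ 9.97 × 17.50 = 174 years.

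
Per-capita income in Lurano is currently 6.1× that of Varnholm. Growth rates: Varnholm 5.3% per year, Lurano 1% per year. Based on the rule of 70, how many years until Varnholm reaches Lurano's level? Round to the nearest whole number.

Varnholm gains on Lurano at 5.3% − 1% = 4.3 points a year.
At that relative rate the gap halves every 70/4.3 ≈ 16.28 years.
A 6.1× gap takes log₂(6.1) ≈ 2.61 halvings to close: 2.61 × 16.28 ≈ 42 years.

roughly 42 years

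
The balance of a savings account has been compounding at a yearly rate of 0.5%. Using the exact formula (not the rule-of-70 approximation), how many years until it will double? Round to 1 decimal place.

t = ln(2) / ln(1 + 0.005) = 0.6931 / 0.004988 ≈ 138.95.

139.0 years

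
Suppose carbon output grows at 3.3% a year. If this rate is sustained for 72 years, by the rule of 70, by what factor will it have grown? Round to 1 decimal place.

Doubling time ≈ 70/3.3 = 21.21 years.
72 years / 21.21 ≈ 3.39 doublings → factor 2^3.39 ≈ 10.5.

about 10.5 times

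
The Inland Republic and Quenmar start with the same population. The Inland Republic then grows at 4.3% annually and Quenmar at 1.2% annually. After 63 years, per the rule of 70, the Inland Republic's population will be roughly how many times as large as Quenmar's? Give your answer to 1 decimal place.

Rate gap = 4.3% − 1.2% = 3.1 points.
The ratio doubles every 70/3.1 ≈ 22.58 years.
63/22.58 ≈ 2.79 doublings → ratio ≈ 2^2.79 ≈ 6.9.

around 6.9 times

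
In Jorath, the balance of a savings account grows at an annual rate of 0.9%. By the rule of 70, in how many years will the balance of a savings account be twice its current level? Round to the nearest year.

Doubling time ≈ 70 / 0.9 = 77.78 years.

roughly 78 years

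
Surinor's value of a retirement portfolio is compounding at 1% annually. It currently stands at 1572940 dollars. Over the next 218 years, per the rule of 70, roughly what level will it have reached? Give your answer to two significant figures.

≈ 14000000 dollars

Doubling time ≈ 70/1 = 70.00 years.
218 years is 218/70.00 ≈ 3.11 doublings, a factor of 2^3.11 ≈ 8.63.
1572940 × 8.63 ≈ 14000000 dollars.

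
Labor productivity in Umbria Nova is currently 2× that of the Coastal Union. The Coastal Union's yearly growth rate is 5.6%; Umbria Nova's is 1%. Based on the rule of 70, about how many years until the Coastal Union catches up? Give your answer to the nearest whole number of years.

roughly 15 years

the Coastal Union gains on Umbria Nova at 5.6% − 1% = 4.6 points a year.
At that relative rate the gap halves every 70/4.6 ≈ 15.22 years.
A 2× gap closes after 1 halving: 1 × 15.22 ≈ 15 years.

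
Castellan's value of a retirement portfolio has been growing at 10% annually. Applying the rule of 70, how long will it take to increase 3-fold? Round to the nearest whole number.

around 11 years

Doubling time ≈ 70/10 = 7.00 years.
3× is log₂ 3 ≈ 1.58 doublings, so ≈ 1.58 × 7.00 = 11 years.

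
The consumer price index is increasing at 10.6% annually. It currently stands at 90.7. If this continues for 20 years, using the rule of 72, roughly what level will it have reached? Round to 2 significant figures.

about 700

Doubling time ≈ 72/10.6 = 6.79 years.
20 years is 20/6.79 ≈ 2.95 doublings, a factor of 2^2.95 ≈ 7.73.
90.7 × 7.73 ≈ 700.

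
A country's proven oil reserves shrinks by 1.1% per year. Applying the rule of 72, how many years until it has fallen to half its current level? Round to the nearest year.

The rule works in reverse for decay: 72/1.1 ≈ 65.45 years to halve.

around 65 years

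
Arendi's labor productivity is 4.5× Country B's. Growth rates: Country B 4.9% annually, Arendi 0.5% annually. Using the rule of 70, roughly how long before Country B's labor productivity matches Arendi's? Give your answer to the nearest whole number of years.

What matters is the difference: 4.4 pp.
Rule of 70 on the gap: the ratio halves every 70/4.4 ≈ 15.91 years.
A 4.5× gap takes log₂(4.5) ≈ 2.17 halvings to close: 2.17 × 15.91 ≈ 35 years.

35 years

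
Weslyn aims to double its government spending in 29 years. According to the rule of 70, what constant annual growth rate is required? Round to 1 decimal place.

70 / 29 ≈ 2.41, so about 2.4% a year.

≈ 2.4%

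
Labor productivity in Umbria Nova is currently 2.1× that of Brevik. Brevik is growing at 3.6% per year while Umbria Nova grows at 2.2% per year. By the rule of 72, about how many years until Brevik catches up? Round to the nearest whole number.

The growth-rate gap is 3.6% − 2.2% = 1.4 percentage points.
So the ratio between them halves every 72/1.4 ≈ 51.43 years.
A 2.1× gap takes log₂(2.1) ≈ 1.07 halvings to close: 1.07 × 51.43 ≈ 55 years.

roughly 55 years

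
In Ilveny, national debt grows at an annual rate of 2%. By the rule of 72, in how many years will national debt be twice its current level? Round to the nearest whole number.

At 2%, doubling takes about 72/2 = 36.00 years.

36 years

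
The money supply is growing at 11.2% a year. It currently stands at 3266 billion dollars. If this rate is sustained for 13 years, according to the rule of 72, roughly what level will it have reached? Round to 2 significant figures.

≈ 13000 billion dollars

It doubles every 72/11.2 ≈ 6.43 years, so 13 years is 2.02 doublings.
2^2.02 ≈ 4.06; 3266 × 4.06 ≈ 13000 billion dollars.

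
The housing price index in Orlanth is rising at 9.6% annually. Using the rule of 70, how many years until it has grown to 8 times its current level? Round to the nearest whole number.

One doubling takes 70/9.6 = 7.29 years.
8 = 2^3, so 3 doublings → 22 years.

about 22 years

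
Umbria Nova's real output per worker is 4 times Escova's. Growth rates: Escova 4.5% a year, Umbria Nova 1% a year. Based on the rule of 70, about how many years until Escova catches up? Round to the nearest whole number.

40 years

What matters is the difference: 3.5 pp.
Rule of 70 on the gap: the ratio halves every 70/3.5 ≈ 20.00 years.
A 4 times gap closes after 2 halvings: 2 × 20.00 ≈ 40 years.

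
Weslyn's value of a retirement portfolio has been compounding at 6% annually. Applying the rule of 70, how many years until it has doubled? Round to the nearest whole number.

70/6 ≈ 11.67, so it doubles roughly every 12 years.

around 12 years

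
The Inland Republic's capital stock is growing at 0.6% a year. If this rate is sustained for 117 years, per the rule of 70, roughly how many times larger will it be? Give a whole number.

around 2 times

At 0.6% one doubling takes ≈ 116.67 years; 117 years is 1 of them, so ×2.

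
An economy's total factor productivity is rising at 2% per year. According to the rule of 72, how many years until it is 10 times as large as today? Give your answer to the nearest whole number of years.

One doubling takes 72/2 = 36.00 years.
10× is log₂ 10 ≈ 3.32 doublings, so ≈ 3.32 × 36.00 = 120 years.

approximately 120 years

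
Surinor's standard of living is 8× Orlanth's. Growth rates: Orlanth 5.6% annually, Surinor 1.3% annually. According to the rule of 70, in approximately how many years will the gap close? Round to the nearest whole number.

about 49 years

What matters is the difference: 4.3 pp.
Rule of 70 on the gap: the ratio halves every 70/4.3 ≈ 16.28 years.
An 8× gap closes after 3 halvings: 3 × 16.28 ≈ 49 years.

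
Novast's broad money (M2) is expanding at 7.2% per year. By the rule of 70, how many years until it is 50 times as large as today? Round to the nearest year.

One doubling takes 70/7.2 = 9.72 years.
Reaching 50× takes log₂(50) ≈ 5.64 doublings.
5.64 × 9.72 ≈ 55 years.

approximately 55 years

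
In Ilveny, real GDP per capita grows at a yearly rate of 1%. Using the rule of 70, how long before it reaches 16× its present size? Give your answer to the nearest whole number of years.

280 years

At 1% it doubles every 70/1 ≈ 70.00 years.
16× is 4 doublings, so 4 × 70.00 ≈ 280 years.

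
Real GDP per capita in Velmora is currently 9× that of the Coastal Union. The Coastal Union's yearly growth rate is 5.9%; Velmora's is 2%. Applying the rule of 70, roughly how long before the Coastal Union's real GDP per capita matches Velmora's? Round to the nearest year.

about 57 years

the Coastal Union gains on Velmora at 5.9% − 2% = 3.9 points a year.
At that relative rate the gap halves every 70/3.9 ≈ 17.95 years.
A 9× gap takes log₂(9) ≈ 3.17 halvings to close: 3.17 × 17.95 ≈ 57 years.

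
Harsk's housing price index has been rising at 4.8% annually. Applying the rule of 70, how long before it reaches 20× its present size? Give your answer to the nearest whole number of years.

Doubling time ≈ 70/4.8 = 14.58 years.
Reaching 20× takes log₂(20) ≈ 4.32 doublings.
4.32 × 14.58 ≈ 63 years.

about 63 years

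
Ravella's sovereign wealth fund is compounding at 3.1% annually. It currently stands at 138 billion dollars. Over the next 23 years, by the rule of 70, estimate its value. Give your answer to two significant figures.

approximately 280 billion dollars

Doubling time ≈ 70/3.1 = 22.58 years.
23 years is 23/22.58 ≈ 1.02 doublings, a factor of 2^1.02 ≈ 2.03.
138 × 2.03 ≈ 280 billion dollars.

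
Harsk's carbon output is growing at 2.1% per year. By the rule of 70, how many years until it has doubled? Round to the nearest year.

around 33 years

Doubling time ≈ 70 / 2.1 = 33.33 years.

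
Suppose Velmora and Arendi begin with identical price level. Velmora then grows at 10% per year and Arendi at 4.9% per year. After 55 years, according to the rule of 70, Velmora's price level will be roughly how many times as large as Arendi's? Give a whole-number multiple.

about 16 times

Velmora pulls ahead at 5.1 pp per year, so the ratio doubles every 70/5.1 ≈ 13.73 years.
In 55 years that's 4.01 doublings: 2^4.01 ≈ 16.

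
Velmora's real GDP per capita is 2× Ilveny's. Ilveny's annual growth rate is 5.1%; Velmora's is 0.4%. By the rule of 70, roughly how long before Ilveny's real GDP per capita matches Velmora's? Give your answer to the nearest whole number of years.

Ilveny gains on Velmora at 5.1% − 0.4% = 4.7 points a year.
At that relative rate the gap halves every 70/4.7 ≈ 14.89 years.
A 2× gap closes after 1 halving: 1 × 14.89 ≈ 15 years.

around 15 years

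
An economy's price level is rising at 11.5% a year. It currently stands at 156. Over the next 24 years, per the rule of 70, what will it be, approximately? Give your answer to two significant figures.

roughly 2400

It doubles every 70/11.5 ≈ 6.09 years, so 24 years is 3.94 doublings.
2^3.94 ≈ 15.35; 156 × 15.35 ≈ 2400.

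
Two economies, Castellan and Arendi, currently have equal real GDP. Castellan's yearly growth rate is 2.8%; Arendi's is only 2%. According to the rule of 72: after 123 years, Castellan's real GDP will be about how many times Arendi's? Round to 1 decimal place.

≈ 2.6 times

Rate gap = 2.8% − 2% = 0.8 points.
The ratio doubles every 72/0.8 ≈ 90.00 years.
123/90.00 ≈ 1.37 doublings → ratio ≈ 2^1.37 ≈ 2.6.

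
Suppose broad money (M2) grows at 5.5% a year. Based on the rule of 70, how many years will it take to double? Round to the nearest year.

approximately 13 years

70/5.5 ≈ 12.73, so it doubles roughly every 13 years.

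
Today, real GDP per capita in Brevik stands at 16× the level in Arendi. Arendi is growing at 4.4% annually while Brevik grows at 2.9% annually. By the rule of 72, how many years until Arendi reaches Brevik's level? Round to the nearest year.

The growth-rate gap is 4.4% − 2.9% = 1.5 percentage points.
So the ratio between them halves every 72/1.5 ≈ 48.00 years.
A 16× gap closes after 4 halvings: 4 × 48.00 ≈ 192 years.

≈ 192 years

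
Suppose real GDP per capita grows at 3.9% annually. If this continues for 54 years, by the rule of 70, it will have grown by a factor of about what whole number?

around 8 times

At 3.9% one doubling takes ≈ 17.95 years; 54 years is 3 of them, so ×8.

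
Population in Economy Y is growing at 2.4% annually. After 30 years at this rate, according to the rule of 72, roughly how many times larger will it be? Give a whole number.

Doubling time ≈ 72/2.4 = 30.00 years.
30/30.00 ≈ 1 doubling, so about 2^1 = 2×.

approximately 2 times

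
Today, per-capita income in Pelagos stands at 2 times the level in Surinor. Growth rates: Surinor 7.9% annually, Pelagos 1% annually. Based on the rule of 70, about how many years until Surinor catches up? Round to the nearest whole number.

around 10 years

What matters is the difference: 6.9 pp.
Rule of 70 on the gap: the ratio halves every 70/6.9 ≈ 10.14 years.
A 2 times gap closes after 1 halving: 1 × 10.14 ≈ 10 years.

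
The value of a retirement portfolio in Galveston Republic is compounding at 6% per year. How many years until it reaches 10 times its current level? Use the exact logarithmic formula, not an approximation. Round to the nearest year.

40 years

t = ln(10) / ln(1 + 0.06) = 2.3026 / 0.058269 ≈ 39.52.
≈ 40 years.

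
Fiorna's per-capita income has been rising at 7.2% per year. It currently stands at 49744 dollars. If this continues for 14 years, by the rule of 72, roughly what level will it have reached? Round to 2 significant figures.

around 130000 dollars

Doubling time ≈ 72/7.2 = 10.00 years.
14 years is 14/10.00 ≈ 1.40 doublings, a factor of 2^1.40 ≈ 2.64.
49744 × 2.64 ≈ 130000 dollars.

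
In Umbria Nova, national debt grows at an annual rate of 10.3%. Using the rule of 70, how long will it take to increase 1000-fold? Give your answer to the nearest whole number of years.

around 68 years

One doubling takes 70/10.3 = 6.80 years.
Reaching 1000× takes log₂(1000) ≈ 9.97 doublings.
9.97 × 6.80 ≈ 68 years.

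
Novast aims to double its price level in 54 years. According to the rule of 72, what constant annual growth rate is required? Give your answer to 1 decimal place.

1.3% a year

72 / 54 ≈ 1.33, so about 1.3% a year.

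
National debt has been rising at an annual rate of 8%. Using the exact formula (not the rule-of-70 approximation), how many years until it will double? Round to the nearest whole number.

9 years

t = ln(2) / ln(1 + 0.08) = 0.6931 / 0.076961 ≈ 9.01.
≈ 9 years.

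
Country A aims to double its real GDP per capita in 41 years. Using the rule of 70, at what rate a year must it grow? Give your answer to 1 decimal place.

1.7%

70 / 41 ≈ 1.71, so about 1.7% a year.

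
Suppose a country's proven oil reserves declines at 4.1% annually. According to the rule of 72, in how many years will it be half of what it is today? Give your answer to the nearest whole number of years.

The rule works in reverse for decay: 72/4.1 ≈ 17.56 years to halve.

18 years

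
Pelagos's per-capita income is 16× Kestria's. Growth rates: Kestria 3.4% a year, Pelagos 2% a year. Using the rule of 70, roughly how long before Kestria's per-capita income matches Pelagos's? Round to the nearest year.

roughly 200 years

What matters is the difference: 1.4 pp.
Rule of 70 on the gap: the ratio halves every 70/1.4 ≈ 50.00 years.
A 16× gap closes after 4 halvings: 4 × 50.00 ≈ 200 years.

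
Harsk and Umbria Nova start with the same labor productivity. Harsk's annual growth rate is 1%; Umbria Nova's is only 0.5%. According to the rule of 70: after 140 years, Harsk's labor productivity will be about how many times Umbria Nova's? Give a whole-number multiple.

Only the 0.5-point difference matters.
70/0.5 ≈ 140.00 years per doubling of the ratio; 140 years gives 1.00 doublings, so ≈ 2×.

approximately 2 times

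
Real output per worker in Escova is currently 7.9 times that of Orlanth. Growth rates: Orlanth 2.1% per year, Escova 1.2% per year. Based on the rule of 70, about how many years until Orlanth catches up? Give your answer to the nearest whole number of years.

What matters is the difference: 0.9 pp.
Rule of 70 on the gap: the ratio halves every 70/0.9 ≈ 77.78 years.
A 7.9 times gap takes log₂(7.9) ≈ 2.98 halvings to close: 2.98 × 77.78 ≈ 232 years.

approximately 232 years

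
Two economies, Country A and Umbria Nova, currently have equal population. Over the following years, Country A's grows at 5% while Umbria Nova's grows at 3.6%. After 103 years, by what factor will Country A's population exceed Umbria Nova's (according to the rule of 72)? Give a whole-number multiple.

Rate gap = 5% − 3.6% = 1.4 points.
The ratio doubles every 72/1.4 ≈ 51.43 years.
103/51.43 ≈ 2.00 doublings → ratio ≈ 2^2.00 ≈ 4.

about 4 times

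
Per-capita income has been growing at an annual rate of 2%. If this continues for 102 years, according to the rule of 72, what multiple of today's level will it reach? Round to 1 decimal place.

around 7.1 times

Doubling time ≈ 72/2 = 36.00 years.
102 years / 36.00 ≈ 2.83 doublings → factor 2^2.83 ≈ 7.1.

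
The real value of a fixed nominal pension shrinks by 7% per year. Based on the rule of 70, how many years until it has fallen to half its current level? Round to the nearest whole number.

Falling at 7%, it halves about every 70/7 = 10.00 years.

about 10 years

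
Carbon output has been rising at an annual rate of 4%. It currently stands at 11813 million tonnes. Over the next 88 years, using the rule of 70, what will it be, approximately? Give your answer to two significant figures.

≈ 390000 million tonnes

It doubles every 70/4 ≈ 17.50 years, so 88 years is 5.03 doublings.
2^5.03 ≈ 32.67; 11813 × 32.67 ≈ 390000 million tonnes.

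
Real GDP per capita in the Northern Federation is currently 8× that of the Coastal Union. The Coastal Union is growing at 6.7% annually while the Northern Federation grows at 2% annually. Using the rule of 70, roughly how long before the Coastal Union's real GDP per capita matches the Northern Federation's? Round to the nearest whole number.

What matters is the difference: 4.7 pp.
Rule of 70 on the gap: the ratio halves every 70/4.7 ≈ 14.89 years.
An 8× gap closes after 3 halvings: 3 × 14.89 ≈ 45 years.

45 years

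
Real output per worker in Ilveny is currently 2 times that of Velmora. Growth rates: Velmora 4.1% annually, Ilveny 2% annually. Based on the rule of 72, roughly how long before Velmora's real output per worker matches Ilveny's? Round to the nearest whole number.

Velmora gains on Ilveny at 4.1% − 2% = 2.1 points a year.
At that relative rate the gap halves every 72/2.1 ≈ 34.29 years.
A 2 times gap closes after 1 halving: 1 × 34.29 ≈ 34 years.

approximately 34 years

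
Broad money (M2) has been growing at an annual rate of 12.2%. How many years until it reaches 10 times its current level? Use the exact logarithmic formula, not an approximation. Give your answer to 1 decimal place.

20.0 years

t = ln(10) / ln(1 + 0.122) = 2.3026 / 0.115113 ≈ 20.00.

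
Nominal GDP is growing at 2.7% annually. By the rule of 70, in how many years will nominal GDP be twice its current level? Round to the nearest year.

70/2.7 ≈ 25.93, so it doubles roughly every 26 years.

roughly 26 years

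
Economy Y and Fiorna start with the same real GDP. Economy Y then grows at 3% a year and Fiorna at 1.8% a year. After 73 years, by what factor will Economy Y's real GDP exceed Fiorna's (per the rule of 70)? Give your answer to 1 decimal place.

roughly 2.4 times

Rate gap = 3% − 1.8% = 1.2 points.
The ratio doubles every 70/1.2 ≈ 58.33 years.
73/58.33 ≈ 1.25 doublings → ratio ≈ 2^1.25 ≈ 2.4.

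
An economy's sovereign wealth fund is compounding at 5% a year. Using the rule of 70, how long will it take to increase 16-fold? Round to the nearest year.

56 years

Doubling time ≈ 70/5 = 14.00 years.
16 = 2^4, so 4 doublings → 56 years.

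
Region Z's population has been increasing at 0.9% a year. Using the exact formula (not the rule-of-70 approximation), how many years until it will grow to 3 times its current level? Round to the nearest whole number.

t = ln(3) / ln(1 + 0.009) = 1.0986 / 0.008960 ≈ 122.61.
≈ 123 years.

123 years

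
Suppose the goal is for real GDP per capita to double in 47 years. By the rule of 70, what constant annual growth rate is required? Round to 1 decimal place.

70 / 47 ≈ 1.49, so about 1.5% a year.

1.5%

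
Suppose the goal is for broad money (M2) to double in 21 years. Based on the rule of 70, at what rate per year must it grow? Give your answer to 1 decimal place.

≈ 3.3% per year

70 / 21 ≈ 3.33, so about 3.3% per year.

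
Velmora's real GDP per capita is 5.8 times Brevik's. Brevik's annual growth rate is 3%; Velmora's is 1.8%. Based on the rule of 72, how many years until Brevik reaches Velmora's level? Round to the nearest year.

approximately 152 years

Brevik gains on Velmora at 3% − 1.8% = 1.2 points a year.
At that relative rate the gap halves every 72/1.2 ≈ 60.00 years.
A 5.8 times gap takes log₂(5.8) ≈ 2.54 halvings to close: 2.54 × 60.00 ≈ 152 years.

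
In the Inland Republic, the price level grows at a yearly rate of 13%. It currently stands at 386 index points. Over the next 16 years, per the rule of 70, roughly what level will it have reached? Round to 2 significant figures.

≈ 3000 index points

Doubling time ≈ 70/13 = 5.38 years.
16 years is 16/5.38 ≈ 2.97 doublings, a factor of 2^2.97 ≈ 7.84.
386 × 7.84 ≈ 3000 index points.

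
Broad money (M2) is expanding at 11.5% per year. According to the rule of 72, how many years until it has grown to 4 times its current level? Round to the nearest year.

roughly 13 years

At 11.5% it doubles every 72/11.5 ≈ 6.26 years.
4× is 2 doublings, so 2 × 6.26 ≈ 13 years.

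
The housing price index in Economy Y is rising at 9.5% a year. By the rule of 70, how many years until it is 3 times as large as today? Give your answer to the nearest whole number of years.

roughly 12 years

One doubling takes 70/9.5 = 7.37 years.
Reaching 3× takes log₂(3) ≈ 1.58 doublings.
1.58 × 7.37 ≈ 12 years.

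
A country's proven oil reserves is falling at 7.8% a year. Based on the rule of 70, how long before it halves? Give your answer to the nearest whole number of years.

The rule works in reverse for decay: 70/7.8 ≈ 8.97 years to halve.

approximately 9 years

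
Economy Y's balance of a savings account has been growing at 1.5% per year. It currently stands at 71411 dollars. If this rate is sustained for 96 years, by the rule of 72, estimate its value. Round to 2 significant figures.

Doubling time ≈ 72/1.5 = 48.00 years.
96 years is 96/48.00 ≈ 2.00 doublings, a factor of 2^2.00 ≈ 4.00.
71411 × 4.00 ≈ 290000 dollars.

approximately 290000 dollars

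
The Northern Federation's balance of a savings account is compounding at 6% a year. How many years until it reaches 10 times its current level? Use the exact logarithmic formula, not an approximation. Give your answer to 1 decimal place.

t = ln(10) / ln(1 + 0.06) = 2.3026 / 0.058269 ≈ 39.52.

39.5 years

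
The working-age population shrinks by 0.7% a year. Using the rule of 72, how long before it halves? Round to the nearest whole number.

Halving time ≈ 72 / 0.7 = 102.86 → 103 years.

103 years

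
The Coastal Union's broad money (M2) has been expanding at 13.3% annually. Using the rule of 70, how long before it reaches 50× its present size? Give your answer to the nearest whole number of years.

about 30 years

At 13.3% it doubles every 70/13.3 ≈ 5.26 years.
Reaching 50× takes log₂(50) ≈ 5.64 doublings.
5.64 × 5.26 ≈ 30 years.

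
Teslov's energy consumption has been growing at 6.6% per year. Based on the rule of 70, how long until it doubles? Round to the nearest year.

≈ 11 years

At 6.6%, doubling takes about 70/6.6 = 10.61 years.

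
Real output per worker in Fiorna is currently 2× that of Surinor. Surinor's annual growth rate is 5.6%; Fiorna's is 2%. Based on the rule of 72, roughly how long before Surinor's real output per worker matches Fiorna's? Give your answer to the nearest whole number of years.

roughly 20 years

What matters is the difference: 3.6 pp.
Rule of 72 on the gap: the ratio halves every 72/3.6 ≈ 20.00 years.
A 2× gap closes after 1 halving: 1 × 20.00 ≈ 20 years.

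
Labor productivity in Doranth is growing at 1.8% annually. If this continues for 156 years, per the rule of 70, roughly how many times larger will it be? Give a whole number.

roughly 16 times

At 1.8% one doubling takes ≈ 38.89 years; 156 years is 4 of them, so ×16.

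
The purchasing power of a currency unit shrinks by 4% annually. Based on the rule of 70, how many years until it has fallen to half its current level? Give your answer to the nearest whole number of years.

The rule works in reverse for decay: 70/4 ≈ 17.50 years to halve.

approximately 18 years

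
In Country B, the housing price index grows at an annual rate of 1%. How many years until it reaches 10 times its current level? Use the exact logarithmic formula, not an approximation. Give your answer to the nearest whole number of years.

t = ln(10) / ln(1 + 0.01) = 2.3026 / 0.009950 ≈ 231.42.
≈ 231 years.

231 years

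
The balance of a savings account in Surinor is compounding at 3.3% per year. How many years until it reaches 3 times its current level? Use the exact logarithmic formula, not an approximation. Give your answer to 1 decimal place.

t = ln(3) / ln(1 + 0.033) = 1.0986 / 0.032467 ≈ 33.84.

33.8 years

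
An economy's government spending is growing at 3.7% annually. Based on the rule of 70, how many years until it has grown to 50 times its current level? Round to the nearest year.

about 107 years

Doubling time ≈ 70/3.7 = 18.92 years.
50× is log₂ 50 ≈ 5.64 doublings, so ≈ 5.64 × 18.92 = 107 years.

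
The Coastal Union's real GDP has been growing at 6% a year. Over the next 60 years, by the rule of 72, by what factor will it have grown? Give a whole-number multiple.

At 6% one doubling takes ≈ 12.00 years; 60 years is 5 of them, so ×32.

around 32 times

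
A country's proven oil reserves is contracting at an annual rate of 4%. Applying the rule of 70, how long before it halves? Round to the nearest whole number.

Halving time ≈ 70 / 4 = 17.50 → 18 years.

around 18 years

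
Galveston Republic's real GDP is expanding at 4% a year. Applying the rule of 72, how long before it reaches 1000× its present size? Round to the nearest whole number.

roughly 179 years

At 4% it doubles every 72/4 ≈ 18.00 years.
Reaching 1000× takes log₂(1000) ≈ 9.97 doublings.
9.97 × 18.00 ≈ 179 years.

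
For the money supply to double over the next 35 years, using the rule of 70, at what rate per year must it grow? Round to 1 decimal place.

≈ 2.0%

70 / 35 ≈ 2.00, so about 2.0% per year.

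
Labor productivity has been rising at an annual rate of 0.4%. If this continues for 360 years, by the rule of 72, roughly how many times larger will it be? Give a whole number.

72/0.4 ≈ 180.00 years per doubling.
360 years fits 2 doublings: 2^2 = 4.

roughly 4 times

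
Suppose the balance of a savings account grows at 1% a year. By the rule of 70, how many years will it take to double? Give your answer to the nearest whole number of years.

Doubling time ≈ 70 / 1 = 70.00 years.

roughly 70 years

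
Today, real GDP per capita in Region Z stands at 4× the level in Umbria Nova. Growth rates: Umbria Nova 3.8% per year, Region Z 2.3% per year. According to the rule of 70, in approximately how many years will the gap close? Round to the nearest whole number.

The growth-rate gap is 3.8% − 2.3% = 1.5 percentage points.
So the ratio between them halves every 70/1.5 ≈ 46.67 years.
A 4× gap closes after 2 halvings: 2 × 46.67 ≈ 93 years.

≈ 93 years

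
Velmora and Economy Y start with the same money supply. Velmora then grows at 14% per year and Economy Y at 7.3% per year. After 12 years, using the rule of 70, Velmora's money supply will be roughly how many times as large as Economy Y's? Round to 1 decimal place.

about 2.2 times

Rate gap = 14% − 7.3% = 6.7 points.
The ratio doubles every 70/6.7 ≈ 10.45 years.
12/10.45 ≈ 1.15 doublings → ratio ≈ 2^1.15 ≈ 2.2.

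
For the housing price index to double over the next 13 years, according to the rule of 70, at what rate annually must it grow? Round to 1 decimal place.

about 5.4%

70 / 13 ≈ 5.38, so about 5.4% annually.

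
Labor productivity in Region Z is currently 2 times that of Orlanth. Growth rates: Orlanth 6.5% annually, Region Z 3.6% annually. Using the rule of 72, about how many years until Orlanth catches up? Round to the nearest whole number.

about 25 years

What matters is the difference: 2.9 pp.
Rule of 72 on the gap: the ratio halves every 72/2.9 ≈ 24.83 years.
A 2 times gap closes after 1 halving: 1 × 24.83 ≈ 25 years.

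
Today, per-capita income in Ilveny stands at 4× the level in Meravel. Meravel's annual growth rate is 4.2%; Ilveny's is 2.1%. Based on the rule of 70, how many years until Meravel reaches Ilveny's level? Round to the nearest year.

Meravel gains on Ilveny at 4.2% − 2.1% = 2.1 points a year.
At that relative rate the gap halves every 70/2.1 ≈ 33.33 years.
A 4× gap closes after 2 halvings: 2 × 33.33 ≈ 67 years.

≈ 67 years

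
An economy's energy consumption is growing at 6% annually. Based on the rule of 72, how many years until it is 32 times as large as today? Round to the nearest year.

around 60 years

At 6% it doubles every 72/6 ≈ 12.00 years.
32 = 2^5, so 5 doublings → 60 years.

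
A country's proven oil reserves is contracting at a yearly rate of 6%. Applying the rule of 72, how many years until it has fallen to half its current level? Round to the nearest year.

roughly 12 years

The rule works in reverse for decay: 72/6 ≈ 12.00 years to halve.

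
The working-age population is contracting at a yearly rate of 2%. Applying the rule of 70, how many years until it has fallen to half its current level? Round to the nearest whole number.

Halving time ≈ 70 / 2 = 35.00 → 35 years.

35 years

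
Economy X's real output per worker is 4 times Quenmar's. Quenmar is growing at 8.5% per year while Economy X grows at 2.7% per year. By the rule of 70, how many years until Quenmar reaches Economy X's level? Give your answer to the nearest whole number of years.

What matters is the difference: 5.8 pp.
Rule of 70 on the gap: the ratio halves every 70/5.8 ≈ 12.07 years.
A 4 times gap closes after 2 halvings: 2 × 12.07 ≈ 24 years.

about 24 years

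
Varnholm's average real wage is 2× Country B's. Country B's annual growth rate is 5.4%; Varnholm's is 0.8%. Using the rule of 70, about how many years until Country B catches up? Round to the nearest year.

Country B gains on Varnholm at 5.4% − 0.8% = 4.6 points a year.
At that relative rate the gap halves every 70/4.6 ≈ 15.22 years.
A 2× gap closes after 1 halving: 1 × 15.22 ≈ 15 years.

15 years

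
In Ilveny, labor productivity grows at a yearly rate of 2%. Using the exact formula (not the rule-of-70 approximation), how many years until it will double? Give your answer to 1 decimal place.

35.0 years

t = ln(2) / ln(1 + 0.02) = 0.6931 / 0.019803 ≈ 35.00.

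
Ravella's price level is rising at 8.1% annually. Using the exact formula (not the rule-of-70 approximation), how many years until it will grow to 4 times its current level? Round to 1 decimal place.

17.8 years

t = ln(4) / ln(1 + 0.081) = 1.3863 / 0.077887 ≈ 17.80.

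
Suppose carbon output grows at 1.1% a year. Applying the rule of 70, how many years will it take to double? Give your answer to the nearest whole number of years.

around 64 years

Doubling time ≈ 70 / 1.1 = 63.64 years.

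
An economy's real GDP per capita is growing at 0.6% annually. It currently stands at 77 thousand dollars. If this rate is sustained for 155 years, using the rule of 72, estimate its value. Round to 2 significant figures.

Doubling time ≈ 72/0.6 = 120.00 years.
155 years is 155/120.00 ≈ 1.29 doublings, a factor of 2^1.29 ≈ 2.45.
77 × 2.45 ≈ 190 thousand dollars.

around 190 thousand dollars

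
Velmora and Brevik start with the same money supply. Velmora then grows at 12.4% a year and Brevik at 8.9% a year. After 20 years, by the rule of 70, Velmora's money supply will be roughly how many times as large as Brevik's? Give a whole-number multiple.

approximately 2 times

Rate gap = 12.4% − 8.9% = 3.5 points.
The ratio doubles every 70/3.5 ≈ 20.00 years.
20/20.00 ≈ 1.00 doublings → ratio ≈ 2^1.00 ≈ 2.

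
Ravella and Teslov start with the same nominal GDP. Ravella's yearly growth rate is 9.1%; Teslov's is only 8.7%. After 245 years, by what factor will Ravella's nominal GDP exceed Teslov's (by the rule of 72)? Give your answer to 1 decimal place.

Ravella pulls ahead at 0.4 pp per year, so the ratio doubles every 72/0.4 ≈ 180.00 years.
In 245 years that's 1.36 doublings: 2^1.36 ≈ 2.6.

around 2.6 times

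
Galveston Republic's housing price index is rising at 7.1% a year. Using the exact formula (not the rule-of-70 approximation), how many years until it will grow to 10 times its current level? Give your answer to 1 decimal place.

t = ln(10) / ln(1 + 0.071) = 2.3026 / 0.068593 ≈ 33.57.

33.6 years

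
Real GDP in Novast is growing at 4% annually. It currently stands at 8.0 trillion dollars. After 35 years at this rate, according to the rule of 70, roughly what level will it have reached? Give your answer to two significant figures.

roughly 32 trillion dollars

It doubles every 70/4 ≈ 17.50 years, so 35 years is 2.00 doublings.
2^2.00 ≈ 4.00; 8.0 × 4.00 ≈ 32 trillion dollars.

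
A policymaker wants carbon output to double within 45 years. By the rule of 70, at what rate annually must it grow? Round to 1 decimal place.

70 / 45 ≈ 1.56, so about 1.6% annually.

approximately 1.6% annually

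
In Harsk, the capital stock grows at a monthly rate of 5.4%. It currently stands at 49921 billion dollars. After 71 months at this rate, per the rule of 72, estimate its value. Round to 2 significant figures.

Doubling time ≈ 72/5.4 = 13.33 months.
71 months is 71/13.33 ≈ 5.33 doublings, a factor of 2^5.33 ≈ 40.22.
49921 × 40.22 ≈ 2000000 billion dollars.

about 2000000 billion dollars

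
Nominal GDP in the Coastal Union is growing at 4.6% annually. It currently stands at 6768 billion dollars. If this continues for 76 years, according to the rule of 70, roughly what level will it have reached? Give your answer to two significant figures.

It doubles every 70/4.6 ≈ 15.22 years, so 76 years is 4.99 doublings.
2^4.99 ≈ 31.78; 6768 × 31.78 ≈ 220000 billion dollars.

220000 billion dollars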